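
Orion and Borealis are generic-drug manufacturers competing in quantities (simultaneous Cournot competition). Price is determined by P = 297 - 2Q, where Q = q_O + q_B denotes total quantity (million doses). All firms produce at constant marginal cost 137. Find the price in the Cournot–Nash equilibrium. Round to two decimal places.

Each firm earns π_i = (297 - 2Q)q_i - 137q_i.
First-order condition (treating rivals' output as given): 160 - 4q_i - 2q_j = 0.
By symmetry each firm produces the same amount; substituting q_j = q_i yields q_i = 160/6 = 80/3.
Total output Q = 160/3, so price P = 297 - 2·(160/3) = 571/3.

190.33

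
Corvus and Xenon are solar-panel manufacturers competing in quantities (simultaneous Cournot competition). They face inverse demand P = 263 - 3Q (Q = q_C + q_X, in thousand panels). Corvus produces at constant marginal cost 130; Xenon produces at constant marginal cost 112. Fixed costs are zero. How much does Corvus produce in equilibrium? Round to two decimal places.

Corvus's profit: π_C = (263 - 3Q)q_C - (130q_C). Setting ∂π_C/∂q_C = 0: 133 - 6q_C - 3(q_X) = 0.
Xenon's first-order condition: 151 - 6q_X - 3(q_C) = 0.
So q_C = (133 - 3q_X)/6 and q_X = (151 - 3q_C)/6.
Solving the pair: q_C = 115/9, q_X = 169/9.

12.78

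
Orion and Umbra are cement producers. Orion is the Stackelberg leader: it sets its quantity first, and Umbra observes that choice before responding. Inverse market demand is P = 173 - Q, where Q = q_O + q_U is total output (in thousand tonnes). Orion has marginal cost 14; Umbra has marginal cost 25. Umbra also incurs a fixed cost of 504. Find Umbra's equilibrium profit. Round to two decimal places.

The follower Umbra best-responds to any q_O: π_U = (173 - Q)q_U - 25q_U.
∂π_U/∂q_U = 148 - q_O - 2q_U = 0 gives the reaction function q_U = (148 - q_O)/2.
Orion substitutes q_U(q_O) into its own profit: π_O = q_O(173 - q_O - (148 - q_O)/2) - 14q_O = (99 - (1/2)q_O)q_O - 14q_O.
The leader's first-order condition 85 - q_O = 0 yields q_O = 85.
Then q_U = (148 - 85)/2 = 63/2.
Price P = 173 - 233/2 = 113/2.
Umbra's profit: (113/2 - 25)·(63/2) - 504 = 1953/4.

488.25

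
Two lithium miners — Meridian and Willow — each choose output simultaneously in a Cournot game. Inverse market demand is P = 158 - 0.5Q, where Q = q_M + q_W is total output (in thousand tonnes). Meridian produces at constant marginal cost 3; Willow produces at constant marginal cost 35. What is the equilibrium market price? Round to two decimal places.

65.33

Meridian's profit: π_M = (158 - 0.5Q)q_M - (3q_M). Setting ∂π_M/∂q_M = 0: 155 - q_M - (1/2)(q_W) = 0.
Willow's profit: π_W = (158 - 0.5Q)q_W - (35q_W). Setting ∂π_W/∂q_W = 0: 123 - q_W - (1/2)(q_M) = 0.
So q_M = (155 - (1/2)q_W) and q_W = (123 - (1/2)q_M).
Substituting one into the other gives q_M = 374/3 and q_W = 182/3.
Total output Q = 556/3, so price P = 158 - (1/2)·(556/3) = 196/3.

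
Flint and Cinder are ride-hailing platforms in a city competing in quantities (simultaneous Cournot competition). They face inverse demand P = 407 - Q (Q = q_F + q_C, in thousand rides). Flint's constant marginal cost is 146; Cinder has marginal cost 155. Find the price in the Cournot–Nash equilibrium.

236

Flint's profit: π_F = (407 - Q)q_F - (146q_F). Setting ∂π_F/∂q_F = 0: 261 - 2q_F - (q_C) = 0.
Cinder's first-order condition: 252 - 2q_C - (q_F) = 0.
Best responses: q_F = (261 - q_C)/2, q_C = (252 - q_F)/2.
Substituting one into the other gives q_F = 90 and q_C = 81.
Total output Q = 171, so price P = 407 - 171 = 236.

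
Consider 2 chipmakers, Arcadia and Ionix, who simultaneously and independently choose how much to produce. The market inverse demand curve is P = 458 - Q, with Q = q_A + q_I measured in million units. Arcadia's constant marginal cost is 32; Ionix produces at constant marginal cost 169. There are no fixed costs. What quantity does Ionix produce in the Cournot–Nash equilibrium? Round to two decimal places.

Arcadia's profit: π_A = (458 - Q)q_A - (32q_A). Setting ∂π_A/∂q_A = 0: 426 - 2q_A - (q_I) = 0.
Ionix's first-order condition: 289 - 2q_I - (q_A) = 0.
So q_A = (426 - q_I)/2 and q_I = (289 - q_A)/2.
Solving the pair: q_A = 563/3, q_I = 152/3.

50.67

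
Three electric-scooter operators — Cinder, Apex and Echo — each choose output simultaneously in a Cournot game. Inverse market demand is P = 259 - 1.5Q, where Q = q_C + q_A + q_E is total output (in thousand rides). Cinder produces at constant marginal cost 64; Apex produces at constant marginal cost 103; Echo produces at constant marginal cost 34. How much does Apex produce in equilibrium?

Cinder's profit: π_C = (259 - 1.5Q)q_C - (64q_C). Setting ∂π_C/∂q_C = 0: 195 - 3q_C - (3/2)(q_A + q_E) = 0.
Apex's profit: π_A = (259 - 1.5Q)q_A - (103q_A). Setting ∂π_A/∂q_A = 0: 156 - 3q_A - (3/2)(q_C + q_E) = 0.
Echo's profit: π_E = (259 - 1.5Q)q_E - (34q_E). Setting ∂π_E/∂q_E = 0: 225 - 3q_E - (3/2)(q_C + q_A) = 0.
Adding the 3 conditions: 576 − 3Q − 3Q = 0, i.e. Q = 96.
Back-substituting: q_C = (195 − 144)/(3/2) = 34, q_A = (156 − 144)/(3/2) = 8, q_E = (225 − 144)/(3/2) = 54.

8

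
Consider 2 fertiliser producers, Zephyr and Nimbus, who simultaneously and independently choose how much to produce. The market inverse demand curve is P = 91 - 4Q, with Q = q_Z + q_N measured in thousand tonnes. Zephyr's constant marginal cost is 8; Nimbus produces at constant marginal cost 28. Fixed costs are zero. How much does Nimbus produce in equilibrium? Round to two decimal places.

3.58

Zephyr's profit: π_Z = (91 - 4Q)q_Z - (8q_Z). Setting ∂π_Z/∂q_Z = 0: 83 - 8q_Z - 4(q_N) = 0.
Nimbus's profit: π_N = (91 - 4Q)q_N - (28q_N). Setting ∂π_N/∂q_N = 0: 63 - 8q_N - 4(q_Z) = 0.
So q_Z = (83 - 4q_N)/8 and q_N = (63 - 4q_Z)/8.
Solving the pair: q_Z = 103/12, q_N = 43/12.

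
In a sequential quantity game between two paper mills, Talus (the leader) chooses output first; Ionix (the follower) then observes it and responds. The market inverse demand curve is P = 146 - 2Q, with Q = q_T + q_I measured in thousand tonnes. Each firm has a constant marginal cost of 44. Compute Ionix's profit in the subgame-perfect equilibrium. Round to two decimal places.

325.13

The follower Ionix best-responds to any q_T: π_I = (146 - 2Q)q_I - 44q_I.
Follower FOC: 102 - 2q_T - 4q_I = 0, so q_I(q_T) = (102 - 2q_T)/4.
Talus substitutes q_I(q_T) into its own profit: π_T = q_T(146 - 2q_T - (102 - 2q_T)/2) - 44q_T = (95 - q_T)q_T - 44q_T.
Maximising: ∂π_T/∂q_T = 51 - 2q_T = 0, giving q_T = 51/2.
Then q_I = (102 - 2·(51/2))/4 = 51/4.
Price P = 146 - 2·(153/4) = 139/2.
Ionix's profit: (139/2 - 44)·(51/4) = 325.1250.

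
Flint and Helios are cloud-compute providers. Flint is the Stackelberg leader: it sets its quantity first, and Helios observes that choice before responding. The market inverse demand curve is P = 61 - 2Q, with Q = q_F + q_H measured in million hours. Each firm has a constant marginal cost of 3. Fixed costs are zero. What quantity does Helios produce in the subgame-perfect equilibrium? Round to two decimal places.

The follower Helios best-responds to any q_F: π_H = (61 - 2Q)q_H - 3q_H.
∂π_H/∂q_H = 58 - 2q_F - 4q_H = 0 gives the reaction function q_H = (58 - 2q_F)/4.
Flint substitutes q_H(q_F) into its own profit: π_F = q_F(61 - 2q_F - (58 - 2q_F)/2) - 3q_F = (32 - q_F)q_F - 3q_F.
Maximising: ∂π_F/∂q_F = 29 - 2q_F = 0, giving q_F = 29/2.
Then q_H = (58 - 2·(29/2))/4 = 29/4.

7.25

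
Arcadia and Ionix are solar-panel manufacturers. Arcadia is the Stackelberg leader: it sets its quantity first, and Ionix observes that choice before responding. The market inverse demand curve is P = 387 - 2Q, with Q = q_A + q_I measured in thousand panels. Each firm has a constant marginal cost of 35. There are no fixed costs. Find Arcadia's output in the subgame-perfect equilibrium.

Solve by backward induction. Given q_A, the follower Ionix maximises π_I = (387 - 2q_A - 2q_I)q_I - 35q_I.
∂π_I/∂q_I = 352 - 2q_A - 4q_I = 0 gives the reaction function q_I = (352 - 2q_A)/4.
Arcadia substitutes q_I(q_A) into its own profit: π_A = q_A(387 - 2q_A - (352 - 2q_A)/2) - 35q_A = (211 - q_A)q_A - 35q_A.
The leader's first-order condition 176 - 2q_A = 0 yields q_A = 88.
Then q_I = (352 - 2·88)/4 = 44.

88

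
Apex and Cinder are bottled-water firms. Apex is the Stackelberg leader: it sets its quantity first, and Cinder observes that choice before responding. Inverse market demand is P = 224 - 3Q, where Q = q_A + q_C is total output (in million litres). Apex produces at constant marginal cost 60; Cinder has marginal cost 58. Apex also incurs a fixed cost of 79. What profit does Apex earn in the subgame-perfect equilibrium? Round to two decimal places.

Solve by backward induction. Given q_A, the follower Cinder maximises π_C = (224 - 3q_A - 3q_C)q_C - 58q_C.
Follower FOC: 166 - 3q_A - 6q_C = 0, so q_C(q_A) = (166 - 3q_A)/6.
Apex substitutes q_C(q_A) into its own profit: π_A = q_A(224 - 3q_A - (166 - 3q_A)/2) - 60q_A = (141 - (3/2)q_A)q_A - 60q_A.
Leader FOC: 81 - 3q_A = 0, so q_A = 27.
Then q_C = (166 - 3·27)/6 = 85/6.
Price P = 224 - 3·(247/6) = 201/2.
Apex's profit: (201/2 - 60)·27 - 79 = 1014.5000.

1014.50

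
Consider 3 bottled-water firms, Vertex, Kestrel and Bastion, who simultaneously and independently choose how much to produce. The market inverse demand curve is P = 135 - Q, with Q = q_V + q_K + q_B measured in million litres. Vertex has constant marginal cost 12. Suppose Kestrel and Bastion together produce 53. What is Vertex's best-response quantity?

35

With rivals' combined output fixed at 53, Vertex's profit is π_V = (135 - 53 - q_V)q_V - (12q_V) = (82 - q_V)q_V - (12q_V).
∂π_V/∂q_V = 70 - 2q_V = 0, so q_V = 35.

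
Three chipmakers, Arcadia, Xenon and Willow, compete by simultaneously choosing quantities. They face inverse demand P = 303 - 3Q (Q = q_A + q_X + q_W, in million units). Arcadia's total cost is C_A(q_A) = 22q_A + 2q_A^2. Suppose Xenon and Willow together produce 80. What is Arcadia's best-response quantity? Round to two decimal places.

4.10

With rivals' combined output fixed at 80, Arcadia's profit is π_A = (303 - 3·80 - 3q_A)q_A - (22q_A + 2q_A²) = (63 - 3q_A)q_A - (22q_A + 2q_A²).
∂π_A/∂q_A = 41 - 10q_A = 0, so q_A = 41/10.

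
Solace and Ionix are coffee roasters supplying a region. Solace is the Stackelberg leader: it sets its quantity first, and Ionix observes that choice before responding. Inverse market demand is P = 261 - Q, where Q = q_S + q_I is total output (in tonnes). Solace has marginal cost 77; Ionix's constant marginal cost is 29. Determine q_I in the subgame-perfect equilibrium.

82

Solve by backward induction. Given q_S, the follower Ionix maximises π_I = (261 - q_S - q_I)q_I - 29q_I.
Setting the follower's marginal profit to zero, 232 - q_S - 2q_I = 0, i.e. q_I = (232 - q_S)/2.
Solace substitutes q_I(q_S) into its own profit: π_S = q_S(261 - q_S - (232 - q_S)/2) - 77q_S = (145 - (1/2)q_S)q_S - 77q_S.
Maximising: ∂π_S/∂q_S = 68 - q_S = 0, giving q_S = 68.
Then q_I = (232 - 68)/2 = 82.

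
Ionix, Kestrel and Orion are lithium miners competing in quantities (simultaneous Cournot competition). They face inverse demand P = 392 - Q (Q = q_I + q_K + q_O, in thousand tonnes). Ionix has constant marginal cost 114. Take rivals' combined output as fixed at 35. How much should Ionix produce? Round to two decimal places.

121.50

With rivals' combined output fixed at 35, Ionix's profit is π_I = (392 - 35 - q_I)q_I - (114q_I) = (357 - q_I)q_I - (114q_I).
∂π_I/∂q_I = 243 - 2q_I = 0, so q_I = 243/2.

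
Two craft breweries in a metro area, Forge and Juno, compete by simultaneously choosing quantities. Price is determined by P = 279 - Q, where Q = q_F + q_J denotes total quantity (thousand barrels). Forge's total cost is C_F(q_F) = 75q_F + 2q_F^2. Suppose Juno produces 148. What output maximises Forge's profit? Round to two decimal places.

With the rival's output fixed at 148, Forge's profit is π_F = (279 - 148 - q_F)q_F - (75q_F + 2q_F²) = (131 - q_F)q_F - (75q_F + 2q_F²).
∂π_F/∂q_F = 56 - 6q_F = 0, so q_F = 28/3.

9.33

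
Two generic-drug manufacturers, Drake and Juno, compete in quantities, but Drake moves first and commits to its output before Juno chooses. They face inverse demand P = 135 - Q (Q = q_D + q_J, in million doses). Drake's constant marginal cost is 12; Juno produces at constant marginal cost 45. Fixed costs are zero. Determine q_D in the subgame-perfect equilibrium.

Solve by backward induction. Given q_D, the follower Juno maximises π_J = (135 - q_D - q_J)q_J - 45q_J.
Follower FOC: 90 - q_D - 2q_J = 0, so q_J(q_D) = (90 - q_D)/2.
The leader anticipates this reaction. Substituting into P = 135 - Q gives P = 90 - (1/2)q_D, so π_D = (90 - (1/2)q_D)q_D - 12q_D.
Maximising: ∂π_D/∂q_D = 78 - q_D = 0, giving q_D = 78.
Then q_J = (90 - 78)/2 = 6.

78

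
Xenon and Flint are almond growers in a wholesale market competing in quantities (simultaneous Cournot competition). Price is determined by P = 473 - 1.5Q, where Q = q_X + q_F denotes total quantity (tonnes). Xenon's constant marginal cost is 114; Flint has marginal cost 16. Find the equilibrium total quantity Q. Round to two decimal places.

Xenon's profit: π_X = (473 - 1.5Q)q_X - (114q_X). Setting ∂π_X/∂q_X = 0: 359 - 3q_X - (3/2)(q_F) = 0.
Flint's profit: π_F = (473 - 1.5Q)q_F - (16q_F). Setting ∂π_F/∂q_F = 0: 457 - 3q_F - (3/2)(q_X) = 0.
So q_X = (359 - (3/2)q_F)/3 and q_F = (457 - (3/2)q_X)/3.
Substituting one into the other gives q_X = 58 and q_F = 370/3.
Total output Q = 58 + 370/3 = 544/3.

181.33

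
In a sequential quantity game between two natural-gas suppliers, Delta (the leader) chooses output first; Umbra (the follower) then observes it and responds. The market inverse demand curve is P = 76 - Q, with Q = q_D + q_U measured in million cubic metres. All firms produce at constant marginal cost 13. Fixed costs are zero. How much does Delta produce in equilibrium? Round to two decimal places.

Solve by backward induction. Given q_D, the follower Umbra maximises π_U = (76 - q_D - q_U)q_U - 13q_U.
∂π_U/∂q_U = 63 - q_D - 2q_U = 0 gives the reaction function q_U = (63 - q_D)/2.
Delta substitutes q_U(q_D) into its own profit: π_D = q_D(76 - q_D - (63 - q_D)/2) - 13q_D = (89/2 - (1/2)q_D)q_D - 13q_D.
Maximising: ∂π_D/∂q_D = 63/2 - q_D = 0, giving q_D = 63/2.
Then q_U = (63 - 63/2)/2 = 63/4.

31.50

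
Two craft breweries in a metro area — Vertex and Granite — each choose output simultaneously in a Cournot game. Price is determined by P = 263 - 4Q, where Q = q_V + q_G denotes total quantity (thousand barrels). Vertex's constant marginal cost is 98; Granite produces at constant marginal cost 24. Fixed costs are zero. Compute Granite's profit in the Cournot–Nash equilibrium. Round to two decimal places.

Vertex's profit: π_V = (263 - 4Q)q_V - (98q_V). Setting ∂π_V/∂q_V = 0: 165 - 8q_V - 4(q_G) = 0.
Granite's first-order condition: 239 - 8q_G - 4(q_V) = 0.
Rearranging gives the reaction functions q_V = (165 - 4q_G)/8 and q_G = (239 - 4q_V)/8.
Substituting one into the other gives q_V = 91/12 and q_G = 313/12.
Price P = 263 - 4·(101/3) = 385/3.
Granite's profit: (385/3 - 24)·(313/12) = 2721.3611.

2721.36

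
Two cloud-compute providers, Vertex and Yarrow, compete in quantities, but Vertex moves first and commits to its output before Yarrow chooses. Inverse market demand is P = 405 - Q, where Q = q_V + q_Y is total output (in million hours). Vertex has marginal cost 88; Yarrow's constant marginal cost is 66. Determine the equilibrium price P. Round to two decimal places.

161.75

The follower Yarrow best-responds to any q_V: π_Y = (405 - Q)q_Y - 66q_Y.
∂π_Y/∂q_Y = 339 - q_V - 2q_Y = 0 gives the reaction function q_Y = (339 - q_V)/2.
Vertex substitutes q_Y(q_V) into its own profit: π_V = q_V(405 - q_V - (339 - q_V)/2) - 88q_V = (471/2 - (1/2)q_V)q_V - 88q_V.
Leader FOC: 295/2 - q_V = 0, so q_V = 295/2.
Then q_Y = (339 - 295/2)/2 = 383/4.
Total output Q = 973/4, so price P = 405 - 973/4 = 647/4.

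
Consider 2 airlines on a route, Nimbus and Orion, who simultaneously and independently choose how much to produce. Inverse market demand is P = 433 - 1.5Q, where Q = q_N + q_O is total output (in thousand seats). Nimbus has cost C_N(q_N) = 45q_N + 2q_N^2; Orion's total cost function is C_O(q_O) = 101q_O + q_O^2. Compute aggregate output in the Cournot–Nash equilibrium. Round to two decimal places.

Nimbus's profit: π_N = (433 - 1.5Q)q_N - (45q_N + 2q_N²). Setting ∂π_N/∂q_N = 0: 388 - 7q_N - (3/2)(q_O) = 0.
Orion's first-order condition: 332 - 5q_O - (3/2)(q_N) = 0.
Best responses: q_N = (388 - (3/2)q_O)/7, q_O = (332 - (3/2)q_N)/5.
Substituting one into the other gives q_N = 44.0305 and q_O = 53.1908.
Total output Q = 44.0305 + 53.1908 = 97.2214.

97.22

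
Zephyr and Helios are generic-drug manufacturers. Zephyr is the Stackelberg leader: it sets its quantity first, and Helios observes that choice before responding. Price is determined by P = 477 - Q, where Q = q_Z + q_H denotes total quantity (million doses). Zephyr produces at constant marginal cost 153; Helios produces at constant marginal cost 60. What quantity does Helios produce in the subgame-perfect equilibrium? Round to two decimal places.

150.75

Solve by backward induction. Given q_Z, the follower Helios maximises π_H = (477 - q_Z - q_H)q_H - 60q_H.
Follower FOC: 417 - q_Z - 2q_H = 0, so q_H(q_Z) = (417 - q_Z)/2.
Zephyr substitutes q_H(q_Z) into its own profit: π_Z = q_Z(477 - q_Z - (417 - q_Z)/2) - 153q_Z = (537/2 - (1/2)q_Z)q_Z - 153q_Z.
The leader's first-order condition 231/2 - q_Z = 0 yields q_Z = 231/2.
Then q_H = (417 - 231/2)/2 = 603/4.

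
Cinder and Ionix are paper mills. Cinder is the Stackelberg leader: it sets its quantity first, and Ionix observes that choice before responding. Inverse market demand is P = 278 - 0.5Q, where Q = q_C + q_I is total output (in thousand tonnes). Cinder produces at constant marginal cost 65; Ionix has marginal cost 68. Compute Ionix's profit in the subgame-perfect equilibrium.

5202

Solve by backward induction. Given q_C, the follower Ionix maximises π_I = (278 - (1/2)q_C - (1/2)q_I)q_I - 68q_I.
Follower FOC: 210 - (1/2)q_C - q_I = 0, so q_I(q_C) = (210 - (1/2)q_C).
The leader anticipates this reaction. Substituting into P = 278 - 0.5Q gives P = 173 - (1/4)q_C, so π_C = (173 - (1/4)q_C)q_C - 65q_C.
The leader's first-order condition 108 - (1/2)q_C = 0 yields q_C = 216.
Then q_I = (210 - (1/2)·216) = 102.
Price P = 278 - (1/2)·318 = 119.
Ionix's profit: (119 - 68)·102 = 5202.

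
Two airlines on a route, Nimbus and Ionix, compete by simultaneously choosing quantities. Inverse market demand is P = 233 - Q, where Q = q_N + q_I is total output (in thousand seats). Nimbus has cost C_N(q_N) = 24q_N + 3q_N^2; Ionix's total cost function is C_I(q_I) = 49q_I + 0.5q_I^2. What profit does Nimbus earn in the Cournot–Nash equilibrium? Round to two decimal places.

1483.92

Nimbus's profit: π_N = (233 - Q)q_N - (24q_N + 3q_N²). Setting ∂π_N/∂q_N = 0: 209 - 8q_N - (q_I) = 0.
Ionix's first-order condition: 184 - 3q_I - (q_N) = 0.
So q_N = (209 - q_I)/8 and q_I = (184 - q_N)/3.
Substituting one into the other gives q_N = 443/23 and q_I = 1263/23.
Price P = 233 - 1706/23 = 158.8261.
Nimbus's profit: 158.8261·(443/23) - 24·(443/23) - 3(443/23)² = 1483.9244.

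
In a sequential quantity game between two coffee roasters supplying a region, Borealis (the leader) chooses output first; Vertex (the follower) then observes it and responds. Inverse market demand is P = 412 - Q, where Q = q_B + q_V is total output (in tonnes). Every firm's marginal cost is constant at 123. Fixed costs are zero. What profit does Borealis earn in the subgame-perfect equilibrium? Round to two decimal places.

10440.13

The follower Vertex best-responds to any q_B: π_V = (412 - Q)q_V - 123q_V.
Setting the follower's marginal profit to zero, 289 - q_B - 2q_V = 0, i.e. q_V = (289 - q_B)/2.
The leader anticipates this reaction. Substituting into P = 412 - Q gives P = 535/2 - (1/2)q_B, so π_B = (535/2 - (1/2)q_B)q_B - 123q_B.
Leader FOC: 289/2 - q_B = 0, so q_B = 289/2.
Then q_V = (289 - 289/2)/2 = 289/4.
Price P = 412 - 867/4 = 781/4.
Borealis's profit: (781/4 - 123)·(289/2) = 10440.1250.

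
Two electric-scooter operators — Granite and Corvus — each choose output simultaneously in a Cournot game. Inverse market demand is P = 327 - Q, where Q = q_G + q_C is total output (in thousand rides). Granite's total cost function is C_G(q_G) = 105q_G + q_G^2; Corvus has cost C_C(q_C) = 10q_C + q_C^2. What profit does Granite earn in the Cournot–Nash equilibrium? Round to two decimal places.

2898.14

Granite's profit: π_G = (327 - Q)q_G - (105q_G + q_G²). Setting ∂π_G/∂q_G = 0: 222 - 4q_G - (q_C) = 0.
Corvus's first-order condition: 317 - 4q_C - (q_G) = 0.
Best responses: q_G = (222 - q_C)/4, q_C = (317 - q_G)/4.
Substituting one into the other gives q_G = 571/15 and q_C = 1046/15.
Price P = 327 - 539/5 = 1096/5.
Granite's profit: (1096/5)·(571/15) - 105·(571/15) - (571/15)² = 2898.1422.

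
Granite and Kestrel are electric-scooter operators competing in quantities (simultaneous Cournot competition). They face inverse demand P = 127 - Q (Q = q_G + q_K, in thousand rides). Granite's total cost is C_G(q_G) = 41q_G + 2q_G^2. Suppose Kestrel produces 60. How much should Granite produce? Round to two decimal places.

With the rival's output fixed at 60, Granite's profit is π_G = (127 - 60 - q_G)q_G - (41q_G + 2q_G²) = (67 - q_G)q_G - (41q_G + 2q_G²).
∂π_G/∂q_G = 26 - 6q_G = 0, so q_G = 13/3.

4.33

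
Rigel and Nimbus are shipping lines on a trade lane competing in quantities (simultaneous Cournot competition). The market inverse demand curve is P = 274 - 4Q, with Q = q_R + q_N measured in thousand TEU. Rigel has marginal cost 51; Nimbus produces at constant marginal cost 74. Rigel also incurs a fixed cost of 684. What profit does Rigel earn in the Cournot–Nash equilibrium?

997

Rigel's profit: π_R = (274 - 4Q)q_R - (51q_R). Setting ∂π_R/∂q_R = 0: 223 - 8q_R - 4(q_N) = 0.
Nimbus's profit: π_N = (274 - 4Q)q_N - (74q_N). Setting ∂π_N/∂q_N = 0: 200 - 8q_N - 4(q_R) = 0.
So q_R = (223 - 4q_N)/8 and q_N = (200 - 4q_R)/8.
Solving the pair: q_R = 41/2, q_N = 59/4.
Price P = 274 - 4·(141/4) = 133.
Rigel's profit: (133 - 51)·(41/2) - 684 = 997.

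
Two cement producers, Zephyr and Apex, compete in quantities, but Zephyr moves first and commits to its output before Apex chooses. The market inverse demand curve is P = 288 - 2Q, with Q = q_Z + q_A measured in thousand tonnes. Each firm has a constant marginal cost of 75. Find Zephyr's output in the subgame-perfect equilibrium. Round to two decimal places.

The follower Apex best-responds to any q_Z: π_A = (288 - 2Q)q_A - 75q_A.
Setting the follower's marginal profit to zero, 213 - 2q_Z - 4q_A = 0, i.e. q_A = (213 - 2q_Z)/4.
Zephyr substitutes q_A(q_Z) into its own profit: π_Z = q_Z(288 - 2q_Z - (213 - 2q_Z)/2) - 75q_Z = (363/2 - q_Z)q_Z - 75q_Z.
The leader's first-order condition 213/2 - 2q_Z = 0 yields q_Z = 213/4.
Then q_A = (213 - 2·(213/4))/4 = 213/8.

53.25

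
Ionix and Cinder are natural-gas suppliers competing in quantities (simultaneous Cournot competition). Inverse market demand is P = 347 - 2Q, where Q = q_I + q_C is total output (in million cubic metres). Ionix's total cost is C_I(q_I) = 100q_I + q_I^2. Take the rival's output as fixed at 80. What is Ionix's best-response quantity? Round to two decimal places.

With the rival's output fixed at 80, Ionix's profit is π_I = (347 - 2·80 - 2q_I)q_I - (100q_I + q_I²) = (187 - 2q_I)q_I - (100q_I + q_I²).
∂π_I/∂q_I = 87 - 6q_I = 0, so q_I = 29/2.

14.50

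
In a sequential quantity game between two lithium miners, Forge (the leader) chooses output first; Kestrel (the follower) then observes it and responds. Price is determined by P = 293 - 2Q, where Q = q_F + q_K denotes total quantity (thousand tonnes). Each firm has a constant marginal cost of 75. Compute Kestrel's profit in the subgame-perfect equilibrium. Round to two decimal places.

The follower Kestrel best-responds to any q_F: π_K = (293 - 2Q)q_K - 75q_K.
Setting the follower's marginal profit to zero, 218 - 2q_F - 4q_K = 0, i.e. q_K = (218 - 2q_F)/4.
Forge substitutes q_K(q_F) into its own profit: π_F = q_F(293 - 2q_F - (218 - 2q_F)/2) - 75q_F = (184 - q_F)q_F - 75q_F.
The leader's first-order condition 109 - 2q_F = 0 yields q_F = 109/2.
Then q_K = (218 - 2·(109/2))/4 = 109/4.
Price P = 293 - 2·(327/4) = 259/2.
Kestrel's profit: (259/2 - 75)·(109/4) = 1485.1250.

1485.13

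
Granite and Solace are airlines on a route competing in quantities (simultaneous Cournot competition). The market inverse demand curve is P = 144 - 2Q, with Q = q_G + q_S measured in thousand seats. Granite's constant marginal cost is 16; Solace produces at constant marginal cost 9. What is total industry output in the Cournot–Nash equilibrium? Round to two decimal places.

43.83

Granite's profit: π_G = (144 - 2Q)q_G - (16q_G). Setting ∂π_G/∂q_G = 0: 128 - 4q_G - 2(q_S) = 0.
Solace's profit: π_S = (144 - 2Q)q_S - (9q_S). Setting ∂π_S/∂q_S = 0: 135 - 4q_S - 2(q_G) = 0.
So q_G = (128 - 2q_S)/4 and q_S = (135 - 2q_G)/4.
Solving the pair: q_G = 121/6, q_S = 71/3.
Total output Q = 121/6 + 71/3 = 263/6.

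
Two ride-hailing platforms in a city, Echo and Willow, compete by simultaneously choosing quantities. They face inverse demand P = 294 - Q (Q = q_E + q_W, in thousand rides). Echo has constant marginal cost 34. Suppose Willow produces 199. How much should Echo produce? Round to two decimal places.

30.50

With the rival's output fixed at 199, Echo's profit is π_E = (294 - 199 - q_E)q_E - (34q_E) = (95 - q_E)q_E - (34q_E).
∂π_E/∂q_E = 61 - 2q_E = 0, so q_E = 61/2.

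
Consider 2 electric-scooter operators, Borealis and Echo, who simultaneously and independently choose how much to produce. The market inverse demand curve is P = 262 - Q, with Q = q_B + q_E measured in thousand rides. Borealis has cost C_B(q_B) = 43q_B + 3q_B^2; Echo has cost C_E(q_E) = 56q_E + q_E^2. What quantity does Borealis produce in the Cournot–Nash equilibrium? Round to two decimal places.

Borealis's profit: π_B = (262 - Q)q_B - (43q_B + 3q_B²). Setting ∂π_B/∂q_B = 0: 219 - 8q_B - (q_E) = 0.
Echo's profit: π_E = (262 - Q)q_E - (56q_E + q_E²). Setting ∂π_E/∂q_E = 0: 206 - 4q_E - (q_B) = 0.
Best responses: q_B = (219 - q_E)/8, q_E = (206 - q_B)/4.
Solving the pair: q_B = 670/31, q_E = 1429/31.

21.61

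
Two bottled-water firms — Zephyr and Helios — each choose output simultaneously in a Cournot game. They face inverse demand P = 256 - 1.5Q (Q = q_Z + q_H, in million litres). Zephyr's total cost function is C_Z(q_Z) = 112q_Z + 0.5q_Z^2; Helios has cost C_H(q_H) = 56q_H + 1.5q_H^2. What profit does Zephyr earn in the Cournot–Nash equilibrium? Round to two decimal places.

Zephyr's profit: π_Z = (256 - 1.5Q)q_Z - (112q_Z + (1/2)q_Z²). Setting ∂π_Z/∂q_Z = 0: 144 - 4q_Z - (3/2)(q_H) = 0.
Helios's first-order condition: 200 - 6q_H - (3/2)(q_Z) = 0.
Rearranging gives the reaction functions q_Z = (144 - (3/2)q_H)/4 and q_H = (200 - (3/2)q_Z)/6.
Substituting one into the other gives q_Z = 752/29 and q_H = 26.8506.
Price P = 256 - (3/2)·52.7816 = 176.8276.
Zephyr's profit: 176.8276·(752/29) - 112·(752/29) - (1/2)(752/29)² = 1344.8371.

1344.84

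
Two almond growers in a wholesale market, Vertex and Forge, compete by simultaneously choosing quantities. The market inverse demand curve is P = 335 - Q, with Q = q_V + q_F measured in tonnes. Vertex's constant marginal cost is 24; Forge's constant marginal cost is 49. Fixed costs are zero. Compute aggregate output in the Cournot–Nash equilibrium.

Vertex's profit: π_V = (335 - Q)q_V - (24q_V). Setting ∂π_V/∂q_V = 0: 311 - 2q_V - (q_F) = 0.
Forge's first-order condition: 286 - 2q_F - (q_V) = 0.
Rearranging gives the reaction functions q_V = (311 - q_F)/2 and q_F = (286 - q_V)/2.
Solving the pair: q_V = 112, q_F = 87.
Total output Q = 112 + 87 = 199.

199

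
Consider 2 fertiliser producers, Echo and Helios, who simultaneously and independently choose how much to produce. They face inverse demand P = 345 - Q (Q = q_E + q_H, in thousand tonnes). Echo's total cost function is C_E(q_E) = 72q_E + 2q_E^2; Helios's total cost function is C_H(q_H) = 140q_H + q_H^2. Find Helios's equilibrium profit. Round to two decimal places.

3462.57

Echo's profit: π_E = (345 - Q)q_E - (72q_E + 2q_E²). Setting ∂π_E/∂q_E = 0: 273 - 6q_E - (q_H) = 0.
Helios's first-order condition: 205 - 4q_H - (q_E) = 0.
So q_E = (273 - q_H)/6 and q_H = (205 - q_E)/4.
Solving the pair: q_E = 887/23, q_H = 957/23.
Price P = 345 - 1844/23 = 264.8261.
Helios's profit: 264.8261·(957/23) - 140·(957/23) - (957/23)² = 3462.5671.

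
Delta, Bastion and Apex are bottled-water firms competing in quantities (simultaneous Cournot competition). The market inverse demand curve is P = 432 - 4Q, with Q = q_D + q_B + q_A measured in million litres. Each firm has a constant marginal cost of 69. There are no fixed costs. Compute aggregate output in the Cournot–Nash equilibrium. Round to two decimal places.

68.06

A representative firm's profit is π_i = q_i(432 - 4Q) - 69q_i.
First-order condition (treating rivals' output as given): 363 - 8q_i - 4·Σ_{j≠i} q_j = 0.
With identical firms every q_j equals q_i, so Σ_{j≠i} q_j = 2q_i and 363 = 16q_i, giving q_i = 363/16.
Total output Q = 363/16 + 363/16 + 363/16 = 1089/16.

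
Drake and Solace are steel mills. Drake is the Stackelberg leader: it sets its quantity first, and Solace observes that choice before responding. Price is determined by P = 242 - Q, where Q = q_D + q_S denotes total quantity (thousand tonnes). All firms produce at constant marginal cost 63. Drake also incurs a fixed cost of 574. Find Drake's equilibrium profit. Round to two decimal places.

3431.13

The follower Solace best-responds to any q_D: π_S = (242 - Q)q_S - 63q_S.
Setting the follower's marginal profit to zero, 179 - q_D - 2q_S = 0, i.e. q_S = (179 - q_D)/2.
Drake substitutes q_S(q_D) into its own profit: π_D = q_D(242 - q_D - (179 - q_D)/2) - 63q_D = (305/2 - (1/2)q_D)q_D - 63q_D.
The leader's first-order condition 179/2 - q_D = 0 yields q_D = 179/2.
Then q_S = (179 - 179/2)/2 = 179/4.
Price P = 242 - 537/4 = 431/4.
Drake's profit: (431/4 - 63)·(179/2) - 574 = 3431.1250.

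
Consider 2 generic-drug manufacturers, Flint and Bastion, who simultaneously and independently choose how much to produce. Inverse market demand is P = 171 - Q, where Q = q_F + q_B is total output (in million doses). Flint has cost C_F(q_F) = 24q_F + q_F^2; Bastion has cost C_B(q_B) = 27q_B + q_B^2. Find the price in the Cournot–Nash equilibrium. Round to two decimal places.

112.80

Flint's profit: π_F = (171 - Q)q_F - (24q_F + q_F²). Setting ∂π_F/∂q_F = 0: 147 - 4q_F - (q_B) = 0.
Bastion's profit: π_B = (171 - Q)q_B - (27q_B + q_B²). Setting ∂π_B/∂q_B = 0: 144 - 4q_B - (q_F) = 0.
So q_F = (147 - q_B)/4 and q_B = (144 - q_F)/4.
Substituting one into the other gives q_F = 148/5 and q_B = 143/5.
Total output Q = 291/5, so price P = 171 - 291/5 = 564/5.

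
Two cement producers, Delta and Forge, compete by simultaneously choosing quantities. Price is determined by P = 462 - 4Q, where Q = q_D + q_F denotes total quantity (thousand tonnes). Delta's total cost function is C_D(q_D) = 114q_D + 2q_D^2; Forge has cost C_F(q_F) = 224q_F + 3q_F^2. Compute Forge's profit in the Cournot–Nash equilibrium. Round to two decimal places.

Delta's profit: π_D = (462 - 4Q)q_D - (114q_D + 2q_D²). Setting ∂π_D/∂q_D = 0: 348 - 12q_D - 4(q_F) = 0.
Forge's profit: π_F = (462 - 4Q)q_F - (224q_F + 3q_F²). Setting ∂π_F/∂q_F = 0: 238 - 14q_F - 4(q_D) = 0.
Rearranging gives the reaction functions q_D = (348 - 4q_F)/12 and q_F = (238 - 4q_D)/14.
Solving the pair: q_D = 490/19, q_F = 183/19.
Price P = 462 - 4·(673/19) = 320.3158.
Forge's profit: 320.3158·(183/19) - 224·(183/19) - 3(183/19)² = 649.3712.

649.37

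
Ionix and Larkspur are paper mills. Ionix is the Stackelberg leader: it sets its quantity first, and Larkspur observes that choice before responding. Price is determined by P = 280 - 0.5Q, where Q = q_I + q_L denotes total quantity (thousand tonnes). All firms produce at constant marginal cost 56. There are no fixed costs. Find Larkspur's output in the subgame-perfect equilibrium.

Solve by backward induction. Given q_I, the follower Larkspur maximises π_L = (280 - (1/2)q_I - (1/2)q_L)q_L - 56q_L.
Follower FOC: 224 - (1/2)q_I - q_L = 0, so q_L(q_I) = (224 - (1/2)q_I).
The leader anticipates this reaction. Substituting into P = 280 - 0.5Q gives P = 168 - (1/4)q_I, so π_I = (168 - (1/4)q_I)q_I - 56q_I.
Maximising: ∂π_I/∂q_I = 112 - (1/2)q_I = 0, giving q_I = 224.
Then q_L = (224 - (1/2)·224) = 112.

112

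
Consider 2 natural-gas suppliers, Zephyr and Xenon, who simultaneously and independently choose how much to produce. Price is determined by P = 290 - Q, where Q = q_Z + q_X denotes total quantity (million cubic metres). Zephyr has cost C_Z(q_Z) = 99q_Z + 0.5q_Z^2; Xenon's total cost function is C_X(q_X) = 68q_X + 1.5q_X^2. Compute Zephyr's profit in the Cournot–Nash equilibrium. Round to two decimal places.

4111.91

Zephyr's profit: π_Z = (290 - Q)q_Z - (99q_Z + (1/2)q_Z²). Setting ∂π_Z/∂q_Z = 0: 191 - 3q_Z - (q_X) = 0.
Xenon's profit: π_X = (290 - Q)q_X - (68q_X + (3/2)q_X²). Setting ∂π_X/∂q_X = 0: 222 - 5q_X - (q_Z) = 0.
Best responses: q_Z = (191 - q_X)/3, q_X = (222 - q_Z)/5.
Substituting one into the other gives q_Z = 733/14 and q_X = 475/14.
Price P = 290 - 604/7 = 1426/7.
Zephyr's profit: (1426/7)·(733/14) - 99·(733/14) - (1/2)(733/14)² = 4111.9056.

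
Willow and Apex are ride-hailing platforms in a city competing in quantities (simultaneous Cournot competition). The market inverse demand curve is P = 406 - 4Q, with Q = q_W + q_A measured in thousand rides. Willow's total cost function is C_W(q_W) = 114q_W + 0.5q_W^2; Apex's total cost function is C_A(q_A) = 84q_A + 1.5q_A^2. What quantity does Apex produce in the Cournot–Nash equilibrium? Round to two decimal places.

20.84

Willow's profit: π_W = (406 - 4Q)q_W - (114q_W + (1/2)q_W²). Setting ∂π_W/∂q_W = 0: 292 - 9q_W - 4(q_A) = 0.
Apex's profit: π_A = (406 - 4Q)q_A - (84q_A + (3/2)q_A²). Setting ∂π_A/∂q_A = 0: 322 - 11q_A - 4(q_W) = 0.
Rearranging gives the reaction functions q_W = (292 - 4q_A)/9 and q_A = (322 - 4q_W)/11.
Substituting one into the other gives q_W = 1924/83 and q_A = 1730/83.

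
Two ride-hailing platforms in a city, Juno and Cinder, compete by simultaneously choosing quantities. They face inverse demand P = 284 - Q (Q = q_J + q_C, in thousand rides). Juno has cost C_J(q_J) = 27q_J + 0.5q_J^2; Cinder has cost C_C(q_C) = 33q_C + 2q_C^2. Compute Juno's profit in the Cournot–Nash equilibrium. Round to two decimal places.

8650.59

Juno's profit: π_J = (284 - Q)q_J - (27q_J + (1/2)q_J²). Setting ∂π_J/∂q_J = 0: 257 - 3q_J - (q_C) = 0.
Cinder's profit: π_C = (284 - Q)q_C - (33q_C + 2q_C²). Setting ∂π_C/∂q_C = 0: 251 - 6q_C - (q_J) = 0.
Best responses: q_J = (257 - q_C)/3, q_C = (251 - q_J)/6.
Substituting one into the other gives q_J = 1291/17 and q_C = 496/17.
Price P = 284 - 1787/17 = 178.8824.
Juno's profit: 178.8824·(1291/17) - 27·(1291/17) - (1/2)(1291/17)² = 8650.5934.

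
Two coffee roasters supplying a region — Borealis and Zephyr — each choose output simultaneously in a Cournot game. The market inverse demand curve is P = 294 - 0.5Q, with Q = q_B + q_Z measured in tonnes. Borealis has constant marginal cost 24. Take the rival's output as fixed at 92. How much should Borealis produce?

With the rival's output fixed at 92, Borealis's profit is π_B = (294 - (1/2)·92 - (1/2)q_B)q_B - (24q_B) = (248 - (1/2)q_B)q_B - (24q_B).
∂π_B/∂q_B = 224 - q_B = 0, so q_B = 224.

224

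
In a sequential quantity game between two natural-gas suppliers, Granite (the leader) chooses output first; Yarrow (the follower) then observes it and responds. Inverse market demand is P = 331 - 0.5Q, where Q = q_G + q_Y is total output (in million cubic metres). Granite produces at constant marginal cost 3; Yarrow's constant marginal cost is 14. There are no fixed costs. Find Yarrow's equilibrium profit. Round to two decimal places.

10878.13

The follower Yarrow best-responds to any q_G: π_Y = (331 - 0.5Q)q_Y - 14q_Y.
Follower FOC: 317 - (1/2)q_G - q_Y = 0, so q_Y(q_G) = (317 - (1/2)q_G).
The leader anticipates this reaction. Substituting into P = 331 - 0.5Q gives P = 345/2 - (1/4)q_G, so π_G = (345/2 - (1/4)q_G)q_G - 3q_G.
The leader's first-order condition 339/2 - (1/2)q_G = 0 yields q_G = 339.
Then q_Y = (317 - (1/2)·339) = 295/2.
Price P = 331 - (1/2)·(973/2) = 351/4.
Yarrow's profit: (351/4 - 14)·(295/2) = 10878.1250.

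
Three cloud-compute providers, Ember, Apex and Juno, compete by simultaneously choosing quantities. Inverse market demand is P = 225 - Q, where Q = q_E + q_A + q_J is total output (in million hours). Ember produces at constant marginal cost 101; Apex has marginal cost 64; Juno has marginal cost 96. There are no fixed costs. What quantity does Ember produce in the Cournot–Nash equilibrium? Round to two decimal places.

Ember's profit: π_E = (225 - Q)q_E - (101q_E). Setting ∂π_E/∂q_E = 0: 124 - 2q_E - (q_A + q_J) = 0.
Apex's profit: π_A = (225 - Q)q_A - (64q_A). Setting ∂π_A/∂q_A = 0: 161 - 2q_A - (q_E + q_J) = 0.
Juno's first-order condition: 129 - 2q_J - (q_E + q_A) = 0.
Adding the 3 first-order conditions: 414 − 4Q = 0, so Q = 207/2.
Back-substituting: q_E = (124 − 207/2) = 41/2, q_A = (161 − 207/2) = 115/2, q_J = (129 − 207/2) = 51/2.

20.50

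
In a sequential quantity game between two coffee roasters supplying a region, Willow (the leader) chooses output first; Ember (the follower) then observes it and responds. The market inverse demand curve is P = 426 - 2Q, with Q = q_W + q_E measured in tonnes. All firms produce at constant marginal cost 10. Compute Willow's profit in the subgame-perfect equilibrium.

10816

Solve by backward induction. Given q_W, the follower Ember maximises π_E = (426 - 2q_W - 2q_E)q_E - 10q_E.
∂π_E/∂q_E = 416 - 2q_W - 4q_E = 0 gives the reaction function q_E = (416 - 2q_W)/4.
Willow substitutes q_E(q_W) into its own profit: π_W = q_W(426 - 2q_W - (416 - 2q_W)/2) - 10q_W = (218 - q_W)q_W - 10q_W.
Leader FOC: 208 - 2q_W = 0, so q_W = 104.
Then q_E = (416 - 2·104)/4 = 52.
Price P = 426 - 2·156 = 114.
Willow's profit: (114 - 10)·104 = 10816.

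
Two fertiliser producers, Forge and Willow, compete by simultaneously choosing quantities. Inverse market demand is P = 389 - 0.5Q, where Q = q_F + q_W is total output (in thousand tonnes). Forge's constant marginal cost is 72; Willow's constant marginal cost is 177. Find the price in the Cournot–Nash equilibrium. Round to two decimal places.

212.67

Forge's profit: π_F = (389 - 0.5Q)q_F - (72q_F). Setting ∂π_F/∂q_F = 0: 317 - q_F - (1/2)(q_W) = 0.
Willow's first-order condition: 212 - q_W - (1/2)(q_F) = 0.
Rearranging gives the reaction functions q_F = (317 - (1/2)q_W) and q_W = (212 - (1/2)q_F).
Substituting one into the other gives q_F = 844/3 and q_W = 214/3.
Total output Q = 1058/3, so price P = 389 - (1/2)·(1058/3) = 638/3.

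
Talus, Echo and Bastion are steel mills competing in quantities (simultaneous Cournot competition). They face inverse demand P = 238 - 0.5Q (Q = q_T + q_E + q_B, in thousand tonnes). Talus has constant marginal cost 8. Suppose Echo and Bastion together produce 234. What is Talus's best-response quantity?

113

With rivals' combined output fixed at 234, Talus's profit is π_T = (238 - (1/2)·234 - (1/2)q_T)q_T - (8q_T) = (121 - (1/2)q_T)q_T - (8q_T).
∂π_T/∂q_T = 113 - q_T = 0, so q_T = 113.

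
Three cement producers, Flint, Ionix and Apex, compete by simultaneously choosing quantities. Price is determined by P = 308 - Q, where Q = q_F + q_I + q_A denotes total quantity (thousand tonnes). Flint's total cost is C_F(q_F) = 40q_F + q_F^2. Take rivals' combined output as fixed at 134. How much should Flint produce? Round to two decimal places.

33.50

With rivals' combined output fixed at 134, Flint's profit is π_F = (308 - 134 - q_F)q_F - (40q_F + q_F²) = (174 - q_F)q_F - (40q_F + q_F²).
∂π_F/∂q_F = 134 - 4q_F = 0, so q_F = 67/2.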